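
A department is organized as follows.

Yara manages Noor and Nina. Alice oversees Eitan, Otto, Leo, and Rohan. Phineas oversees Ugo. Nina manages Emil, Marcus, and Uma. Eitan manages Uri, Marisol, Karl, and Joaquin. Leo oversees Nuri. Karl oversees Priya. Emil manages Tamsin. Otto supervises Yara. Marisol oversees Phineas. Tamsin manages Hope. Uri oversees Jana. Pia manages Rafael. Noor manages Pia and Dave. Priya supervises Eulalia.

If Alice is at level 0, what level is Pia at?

4

Chain from Pia up to Alice: Pia → Noor → Yara → Otto → Alice. That is 4 steps up, so Pia is 4 levels below Alice.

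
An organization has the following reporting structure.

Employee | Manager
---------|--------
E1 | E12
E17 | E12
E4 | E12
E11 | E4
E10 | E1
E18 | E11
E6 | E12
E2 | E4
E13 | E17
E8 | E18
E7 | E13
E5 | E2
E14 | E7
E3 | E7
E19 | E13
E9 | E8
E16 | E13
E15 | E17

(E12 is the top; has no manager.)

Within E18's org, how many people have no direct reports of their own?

The only person in E18's organization with no one reporting to them is E9. That is 1.

1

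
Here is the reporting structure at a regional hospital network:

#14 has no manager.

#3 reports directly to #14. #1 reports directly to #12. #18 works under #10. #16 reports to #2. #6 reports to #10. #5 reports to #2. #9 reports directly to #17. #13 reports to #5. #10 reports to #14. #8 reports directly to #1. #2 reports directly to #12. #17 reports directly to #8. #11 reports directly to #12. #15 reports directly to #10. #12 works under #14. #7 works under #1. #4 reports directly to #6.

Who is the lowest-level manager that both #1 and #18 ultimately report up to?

#1's chain of managers is #12, #14. #18's chain of managers is #10, #14. The first manager that appears in both chains is #14.

#14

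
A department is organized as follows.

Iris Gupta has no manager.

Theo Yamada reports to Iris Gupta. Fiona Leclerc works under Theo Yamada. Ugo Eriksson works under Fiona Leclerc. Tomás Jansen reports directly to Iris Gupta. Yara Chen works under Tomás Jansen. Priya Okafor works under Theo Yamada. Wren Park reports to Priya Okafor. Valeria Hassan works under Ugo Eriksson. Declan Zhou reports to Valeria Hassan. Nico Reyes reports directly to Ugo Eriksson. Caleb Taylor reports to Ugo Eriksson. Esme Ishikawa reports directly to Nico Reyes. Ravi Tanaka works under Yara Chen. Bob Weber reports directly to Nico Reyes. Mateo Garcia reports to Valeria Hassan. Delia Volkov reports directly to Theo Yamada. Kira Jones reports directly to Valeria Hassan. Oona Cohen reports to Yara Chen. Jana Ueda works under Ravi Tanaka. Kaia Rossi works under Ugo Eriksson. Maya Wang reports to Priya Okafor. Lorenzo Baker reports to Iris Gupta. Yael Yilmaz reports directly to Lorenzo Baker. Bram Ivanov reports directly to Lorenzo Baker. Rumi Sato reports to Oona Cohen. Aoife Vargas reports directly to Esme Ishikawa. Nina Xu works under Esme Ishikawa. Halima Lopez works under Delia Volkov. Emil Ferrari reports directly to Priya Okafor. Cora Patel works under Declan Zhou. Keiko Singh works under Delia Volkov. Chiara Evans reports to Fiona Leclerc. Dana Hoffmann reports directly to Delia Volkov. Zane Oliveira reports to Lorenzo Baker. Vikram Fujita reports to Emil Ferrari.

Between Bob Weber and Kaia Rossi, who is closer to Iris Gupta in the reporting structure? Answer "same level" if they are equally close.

Kaia Rossi

Bob Weber is 5 levels below Iris Gupta; Kaia Rossi is 4. Kaia Rossi is higher.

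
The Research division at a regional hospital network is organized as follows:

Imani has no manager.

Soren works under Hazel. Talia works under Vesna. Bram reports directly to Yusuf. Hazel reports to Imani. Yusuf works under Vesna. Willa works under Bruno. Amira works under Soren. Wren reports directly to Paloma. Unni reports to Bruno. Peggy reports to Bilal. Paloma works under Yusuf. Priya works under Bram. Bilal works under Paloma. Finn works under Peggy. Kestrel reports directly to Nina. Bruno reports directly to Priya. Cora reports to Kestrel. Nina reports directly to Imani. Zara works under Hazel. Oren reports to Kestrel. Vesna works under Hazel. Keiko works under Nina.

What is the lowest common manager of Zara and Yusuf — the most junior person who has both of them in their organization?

Zara's chain of managers is Hazel, Imani. Yusuf's chain of managers is Vesna, Hazel, Imani. The first manager that appears in both chains is Hazel.

Hazel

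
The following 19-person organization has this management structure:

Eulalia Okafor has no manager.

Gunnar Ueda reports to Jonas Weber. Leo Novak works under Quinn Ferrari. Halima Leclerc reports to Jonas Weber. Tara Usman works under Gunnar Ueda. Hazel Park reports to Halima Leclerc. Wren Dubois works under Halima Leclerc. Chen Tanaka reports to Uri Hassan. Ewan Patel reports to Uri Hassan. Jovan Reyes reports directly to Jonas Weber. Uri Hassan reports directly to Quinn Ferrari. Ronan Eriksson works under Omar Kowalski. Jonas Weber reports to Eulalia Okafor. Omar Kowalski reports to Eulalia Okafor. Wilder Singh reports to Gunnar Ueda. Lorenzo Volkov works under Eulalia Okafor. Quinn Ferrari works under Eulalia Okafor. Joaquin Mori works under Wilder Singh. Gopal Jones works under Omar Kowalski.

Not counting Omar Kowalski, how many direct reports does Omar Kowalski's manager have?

3

Omar Kowalski reports to Eulalia Okafor. Eulalia Okafor's other direct reports are Jonas Weber, Quinn Ferrari, Lorenzo Volkov — 3 peers.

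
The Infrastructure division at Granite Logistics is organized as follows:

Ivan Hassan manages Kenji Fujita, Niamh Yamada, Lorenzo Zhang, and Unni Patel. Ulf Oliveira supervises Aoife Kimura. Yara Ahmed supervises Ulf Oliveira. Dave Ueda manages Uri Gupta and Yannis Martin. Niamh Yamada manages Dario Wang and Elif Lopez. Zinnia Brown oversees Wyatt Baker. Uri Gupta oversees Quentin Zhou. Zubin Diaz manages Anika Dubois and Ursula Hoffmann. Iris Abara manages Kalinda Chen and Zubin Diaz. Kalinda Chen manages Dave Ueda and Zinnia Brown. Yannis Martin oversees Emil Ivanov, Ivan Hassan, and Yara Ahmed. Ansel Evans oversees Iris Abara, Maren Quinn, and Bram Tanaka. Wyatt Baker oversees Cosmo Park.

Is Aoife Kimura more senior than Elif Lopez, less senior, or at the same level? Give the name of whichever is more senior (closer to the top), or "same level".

Both Aoife Kimura and Elif Lopez are 7 levels below Ansel Evans.

same level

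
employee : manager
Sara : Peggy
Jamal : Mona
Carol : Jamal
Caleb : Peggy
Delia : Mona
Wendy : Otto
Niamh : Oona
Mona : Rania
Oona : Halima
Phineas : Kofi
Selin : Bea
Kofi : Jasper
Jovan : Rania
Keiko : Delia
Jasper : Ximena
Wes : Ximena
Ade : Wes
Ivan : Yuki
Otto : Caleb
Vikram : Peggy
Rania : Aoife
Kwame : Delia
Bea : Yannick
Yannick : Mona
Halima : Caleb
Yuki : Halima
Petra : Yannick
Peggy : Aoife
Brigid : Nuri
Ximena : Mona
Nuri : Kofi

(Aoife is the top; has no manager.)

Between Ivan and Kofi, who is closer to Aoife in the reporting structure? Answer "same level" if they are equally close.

same level

Both Ivan and Kofi are 5 levels below Aoife.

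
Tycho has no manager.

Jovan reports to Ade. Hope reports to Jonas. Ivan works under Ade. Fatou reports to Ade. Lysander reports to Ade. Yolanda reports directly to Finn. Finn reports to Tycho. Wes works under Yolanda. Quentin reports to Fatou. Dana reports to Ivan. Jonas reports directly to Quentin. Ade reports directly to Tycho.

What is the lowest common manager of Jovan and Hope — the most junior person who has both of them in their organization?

Ade

Jovan's chain of managers is Ade, Tycho. Hope's chain of managers is Jonas, Quentin, Fatou, Ade, Tycho. The first manager that appears in both chains is Ade.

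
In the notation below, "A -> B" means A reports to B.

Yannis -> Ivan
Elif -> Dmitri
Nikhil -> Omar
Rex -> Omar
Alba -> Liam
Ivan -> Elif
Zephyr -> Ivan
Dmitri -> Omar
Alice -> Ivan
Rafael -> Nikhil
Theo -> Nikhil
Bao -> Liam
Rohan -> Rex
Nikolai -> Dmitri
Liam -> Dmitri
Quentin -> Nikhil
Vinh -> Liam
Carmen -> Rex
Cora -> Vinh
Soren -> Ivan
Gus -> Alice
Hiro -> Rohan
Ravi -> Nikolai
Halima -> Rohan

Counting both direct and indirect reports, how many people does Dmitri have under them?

14

Dmitri directly manages Elif, Nikolai, Liam. Under Elif: Ivan, Soren, Zephyr, Alice, Gus, Yannis (6). Under Nikolai: Ravi (1). Under Liam: Bao, Vinh, Cora, Alba (4). So Dmitri's organization is 3 direct reports plus everyone under them: 7 + 2 + 5 = 14.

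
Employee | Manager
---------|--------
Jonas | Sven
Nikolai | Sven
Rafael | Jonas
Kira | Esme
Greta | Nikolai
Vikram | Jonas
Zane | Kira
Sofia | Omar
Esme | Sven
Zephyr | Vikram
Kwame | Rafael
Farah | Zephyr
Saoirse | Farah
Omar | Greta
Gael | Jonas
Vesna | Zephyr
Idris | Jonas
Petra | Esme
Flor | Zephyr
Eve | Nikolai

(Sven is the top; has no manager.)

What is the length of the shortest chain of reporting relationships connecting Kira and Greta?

Kira is 2 levels below Sven, and Greta is 2 levels below Sven (their lowest common manager). The shortest path runs up from Kira to Sven and back down to Greta: 2 + 2 = 4 links.

4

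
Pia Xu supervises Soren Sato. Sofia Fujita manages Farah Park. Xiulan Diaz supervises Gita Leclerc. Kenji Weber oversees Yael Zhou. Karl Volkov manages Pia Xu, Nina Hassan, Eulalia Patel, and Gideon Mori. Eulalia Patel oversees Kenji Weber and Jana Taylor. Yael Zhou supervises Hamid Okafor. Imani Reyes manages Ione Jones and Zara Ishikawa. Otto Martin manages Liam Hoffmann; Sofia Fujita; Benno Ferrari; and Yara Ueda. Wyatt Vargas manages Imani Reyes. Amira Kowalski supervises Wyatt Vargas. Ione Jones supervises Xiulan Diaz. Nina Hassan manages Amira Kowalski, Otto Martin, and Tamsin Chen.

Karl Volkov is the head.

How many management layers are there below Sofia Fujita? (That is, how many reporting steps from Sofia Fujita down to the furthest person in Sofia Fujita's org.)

1

The longest chain under Sofia Fujita runs Sofia Fujita → Farah Park, which is 1 level below Sofia Fujita.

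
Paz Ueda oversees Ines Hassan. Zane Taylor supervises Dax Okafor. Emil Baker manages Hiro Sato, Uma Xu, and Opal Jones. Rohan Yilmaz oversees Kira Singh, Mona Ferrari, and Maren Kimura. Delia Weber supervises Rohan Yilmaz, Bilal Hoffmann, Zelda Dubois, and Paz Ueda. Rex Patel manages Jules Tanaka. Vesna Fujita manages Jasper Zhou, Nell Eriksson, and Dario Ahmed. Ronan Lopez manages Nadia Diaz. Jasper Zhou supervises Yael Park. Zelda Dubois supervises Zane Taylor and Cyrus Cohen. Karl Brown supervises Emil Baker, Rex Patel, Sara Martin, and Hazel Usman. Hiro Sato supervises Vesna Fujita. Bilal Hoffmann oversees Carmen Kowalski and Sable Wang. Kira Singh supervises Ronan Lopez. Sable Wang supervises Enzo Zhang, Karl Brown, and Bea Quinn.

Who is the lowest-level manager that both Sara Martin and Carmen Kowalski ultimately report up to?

Bilal Hoffmann

Sara Martin's chain of managers is Karl Brown, Sable Wang, Bilal Hoffmann, Delia Weber. Carmen Kowalski's chain of managers is Bilal Hoffmann, Delia Weber. The first manager that appears in both chains is Bilal Hoffmann.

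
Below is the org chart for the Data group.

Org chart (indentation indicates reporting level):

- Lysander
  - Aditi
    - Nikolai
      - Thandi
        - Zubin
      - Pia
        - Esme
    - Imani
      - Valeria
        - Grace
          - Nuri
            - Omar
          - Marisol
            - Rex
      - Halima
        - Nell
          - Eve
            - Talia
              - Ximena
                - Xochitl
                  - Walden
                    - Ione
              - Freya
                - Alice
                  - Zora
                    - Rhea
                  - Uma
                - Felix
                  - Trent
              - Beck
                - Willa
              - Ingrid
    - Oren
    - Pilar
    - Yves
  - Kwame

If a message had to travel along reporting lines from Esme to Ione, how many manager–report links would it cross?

Esme is 3 levels below Aditi, and Ione is 9 levels below Aditi (their lowest common manager). The shortest path runs up from Esme to Aditi and back down to Ione: 3 + 9 = 12 links.

12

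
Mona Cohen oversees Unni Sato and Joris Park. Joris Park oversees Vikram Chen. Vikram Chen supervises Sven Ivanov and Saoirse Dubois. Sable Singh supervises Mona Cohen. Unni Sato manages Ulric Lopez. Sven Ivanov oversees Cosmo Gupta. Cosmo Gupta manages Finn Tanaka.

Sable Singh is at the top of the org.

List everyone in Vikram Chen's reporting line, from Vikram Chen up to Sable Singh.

Vikram Chen -> Joris Park -> Mona Cohen -> Sable Singh

Vikram Chen reports to Joris Park. Joris Park reports to Mona Cohen. Mona Cohen reports to Sable Singh. Sable Singh is at the top.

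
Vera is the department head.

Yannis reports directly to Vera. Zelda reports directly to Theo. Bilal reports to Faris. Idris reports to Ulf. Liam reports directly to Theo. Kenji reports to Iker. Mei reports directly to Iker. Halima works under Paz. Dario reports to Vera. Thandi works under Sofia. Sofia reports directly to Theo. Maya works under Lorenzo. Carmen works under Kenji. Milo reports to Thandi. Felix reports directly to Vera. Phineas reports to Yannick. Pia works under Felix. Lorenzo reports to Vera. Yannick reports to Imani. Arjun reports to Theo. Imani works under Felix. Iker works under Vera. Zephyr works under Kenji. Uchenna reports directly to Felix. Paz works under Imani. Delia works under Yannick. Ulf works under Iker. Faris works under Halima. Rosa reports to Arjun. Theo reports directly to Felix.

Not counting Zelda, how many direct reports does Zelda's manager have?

3

Zelda reports to Theo. Theo's other direct reports are Sofia, Liam, Arjun — 3 peers.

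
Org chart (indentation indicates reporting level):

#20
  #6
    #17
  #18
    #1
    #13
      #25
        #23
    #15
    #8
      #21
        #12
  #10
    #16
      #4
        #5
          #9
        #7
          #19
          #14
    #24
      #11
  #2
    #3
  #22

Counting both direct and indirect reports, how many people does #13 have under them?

#13 directly manages #25. Under #25: #23 (1). That's 2 in total.

2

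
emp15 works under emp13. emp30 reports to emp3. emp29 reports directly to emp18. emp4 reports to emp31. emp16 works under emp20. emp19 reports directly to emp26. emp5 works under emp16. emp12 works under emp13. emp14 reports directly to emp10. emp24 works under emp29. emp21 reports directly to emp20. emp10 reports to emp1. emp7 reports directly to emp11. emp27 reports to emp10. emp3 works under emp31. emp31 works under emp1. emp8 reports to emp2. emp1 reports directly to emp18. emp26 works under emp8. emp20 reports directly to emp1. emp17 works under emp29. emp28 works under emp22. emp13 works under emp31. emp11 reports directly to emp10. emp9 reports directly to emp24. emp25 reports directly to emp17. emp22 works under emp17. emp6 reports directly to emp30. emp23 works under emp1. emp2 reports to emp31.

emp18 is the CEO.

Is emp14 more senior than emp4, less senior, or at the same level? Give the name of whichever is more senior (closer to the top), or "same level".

same level

Both emp14 and emp4 are 3 levels below emp18.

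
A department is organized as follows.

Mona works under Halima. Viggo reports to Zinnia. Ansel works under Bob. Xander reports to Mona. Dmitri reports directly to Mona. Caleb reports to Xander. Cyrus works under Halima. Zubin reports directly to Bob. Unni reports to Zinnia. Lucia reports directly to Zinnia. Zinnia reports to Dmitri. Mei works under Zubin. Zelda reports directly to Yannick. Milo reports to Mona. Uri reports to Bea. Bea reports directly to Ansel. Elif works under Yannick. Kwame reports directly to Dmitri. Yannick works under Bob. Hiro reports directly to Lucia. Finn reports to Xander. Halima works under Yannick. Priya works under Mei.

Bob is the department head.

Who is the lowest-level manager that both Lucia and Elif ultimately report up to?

Yannick

Lucia's chain of managers is Zinnia, Dmitri, Mona, Halima, Yannick, Bob. Elif's chain of managers is Yannick, Bob. The first manager that appears in both chains is Yannick.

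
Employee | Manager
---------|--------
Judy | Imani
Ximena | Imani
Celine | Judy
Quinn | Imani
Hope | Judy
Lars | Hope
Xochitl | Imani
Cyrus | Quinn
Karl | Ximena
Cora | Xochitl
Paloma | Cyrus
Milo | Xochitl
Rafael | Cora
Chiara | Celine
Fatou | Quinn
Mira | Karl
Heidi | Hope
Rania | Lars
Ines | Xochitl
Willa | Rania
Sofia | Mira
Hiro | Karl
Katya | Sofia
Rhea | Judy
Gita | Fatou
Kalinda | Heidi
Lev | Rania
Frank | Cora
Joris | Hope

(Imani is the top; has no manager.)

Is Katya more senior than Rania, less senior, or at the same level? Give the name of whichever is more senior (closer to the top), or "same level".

Rania

Katya is 5 levels below Imani; Rania is 4. Rania is higher.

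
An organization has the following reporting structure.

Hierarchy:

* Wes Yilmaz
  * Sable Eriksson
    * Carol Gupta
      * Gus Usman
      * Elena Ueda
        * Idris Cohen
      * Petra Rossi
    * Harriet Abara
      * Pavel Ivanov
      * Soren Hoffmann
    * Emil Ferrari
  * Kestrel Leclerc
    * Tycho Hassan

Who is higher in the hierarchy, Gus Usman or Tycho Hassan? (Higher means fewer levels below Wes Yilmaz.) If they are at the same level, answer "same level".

Gus Usman is 3 levels below Wes Yilmaz; Tycho Hassan is 2. Tycho Hassan is higher.

Tycho Hassan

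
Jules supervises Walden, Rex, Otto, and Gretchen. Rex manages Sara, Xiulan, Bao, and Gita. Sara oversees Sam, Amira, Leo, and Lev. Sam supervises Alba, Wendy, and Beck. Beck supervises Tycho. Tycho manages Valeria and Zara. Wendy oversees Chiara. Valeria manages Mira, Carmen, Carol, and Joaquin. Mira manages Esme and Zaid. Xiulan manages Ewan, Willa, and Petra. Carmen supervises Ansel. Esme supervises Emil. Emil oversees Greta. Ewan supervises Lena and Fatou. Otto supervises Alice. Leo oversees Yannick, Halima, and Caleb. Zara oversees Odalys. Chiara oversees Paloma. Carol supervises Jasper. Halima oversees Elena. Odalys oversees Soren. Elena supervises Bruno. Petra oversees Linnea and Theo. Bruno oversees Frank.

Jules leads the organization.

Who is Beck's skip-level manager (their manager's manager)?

Sara

Beck reports to Sam, and Sam reports to Sara. So Beck's skip-level manager is Sara.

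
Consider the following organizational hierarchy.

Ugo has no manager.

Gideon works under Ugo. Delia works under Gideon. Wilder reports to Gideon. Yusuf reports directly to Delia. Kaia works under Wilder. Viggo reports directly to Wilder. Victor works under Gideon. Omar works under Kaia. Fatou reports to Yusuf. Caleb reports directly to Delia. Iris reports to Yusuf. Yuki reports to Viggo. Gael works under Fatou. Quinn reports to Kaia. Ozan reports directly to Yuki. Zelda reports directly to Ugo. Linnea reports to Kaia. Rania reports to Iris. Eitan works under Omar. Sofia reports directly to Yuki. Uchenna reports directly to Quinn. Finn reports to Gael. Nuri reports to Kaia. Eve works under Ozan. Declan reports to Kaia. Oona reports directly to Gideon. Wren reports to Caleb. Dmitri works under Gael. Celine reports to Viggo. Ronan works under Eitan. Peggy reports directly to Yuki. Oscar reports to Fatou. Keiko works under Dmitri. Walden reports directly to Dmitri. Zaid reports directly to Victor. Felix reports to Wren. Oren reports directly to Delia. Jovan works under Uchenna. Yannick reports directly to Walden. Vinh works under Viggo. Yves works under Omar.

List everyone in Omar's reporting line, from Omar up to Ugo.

Omar -> Kaia -> Wilder -> Gideon -> Ugo

Omar reports to Kaia. Kaia reports to Wilder. Wilder reports to Gideon. Gideon reports to Ugo. Ugo is at the top.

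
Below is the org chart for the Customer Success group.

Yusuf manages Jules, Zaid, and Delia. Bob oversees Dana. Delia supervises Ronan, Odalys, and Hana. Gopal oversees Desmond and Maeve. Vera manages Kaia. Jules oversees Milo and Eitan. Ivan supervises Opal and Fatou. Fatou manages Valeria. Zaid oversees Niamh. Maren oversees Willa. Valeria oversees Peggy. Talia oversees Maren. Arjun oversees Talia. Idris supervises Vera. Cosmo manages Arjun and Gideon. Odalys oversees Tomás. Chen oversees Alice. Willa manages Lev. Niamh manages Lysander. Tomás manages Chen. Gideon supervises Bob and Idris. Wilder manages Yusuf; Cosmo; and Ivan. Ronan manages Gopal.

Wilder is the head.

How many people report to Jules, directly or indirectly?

2

Jules directly manages Milo, Eitan. Milo has no reports. Eitan has no reports. So Jules's organization is 2 direct reports plus everyone under them: 1 + 1 = 2.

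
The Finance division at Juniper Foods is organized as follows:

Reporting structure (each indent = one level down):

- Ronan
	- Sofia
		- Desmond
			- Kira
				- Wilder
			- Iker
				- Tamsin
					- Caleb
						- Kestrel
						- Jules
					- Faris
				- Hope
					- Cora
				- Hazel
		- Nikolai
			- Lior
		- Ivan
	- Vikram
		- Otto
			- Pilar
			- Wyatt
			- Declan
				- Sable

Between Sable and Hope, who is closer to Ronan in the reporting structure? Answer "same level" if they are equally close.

same level

Both Sable and Hope are 4 levels below Ronan.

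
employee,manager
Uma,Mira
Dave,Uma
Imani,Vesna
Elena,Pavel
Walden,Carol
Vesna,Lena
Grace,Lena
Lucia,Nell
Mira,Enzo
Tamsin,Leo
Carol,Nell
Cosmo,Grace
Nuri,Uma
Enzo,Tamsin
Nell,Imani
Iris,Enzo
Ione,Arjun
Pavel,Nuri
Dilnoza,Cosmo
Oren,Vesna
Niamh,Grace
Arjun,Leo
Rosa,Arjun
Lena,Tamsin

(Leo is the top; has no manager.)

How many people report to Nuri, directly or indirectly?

2

Nuri directly manages Pavel. Under Pavel: Elena (1). That's 2 in total.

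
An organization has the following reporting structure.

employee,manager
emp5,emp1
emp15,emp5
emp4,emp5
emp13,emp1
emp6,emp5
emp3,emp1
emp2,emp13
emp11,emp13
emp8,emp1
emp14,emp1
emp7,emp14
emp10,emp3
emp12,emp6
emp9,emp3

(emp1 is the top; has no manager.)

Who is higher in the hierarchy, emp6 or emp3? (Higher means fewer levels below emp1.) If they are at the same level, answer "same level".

emp3

emp6 is 2 levels below emp1; emp3 is 1. emp3 is higher.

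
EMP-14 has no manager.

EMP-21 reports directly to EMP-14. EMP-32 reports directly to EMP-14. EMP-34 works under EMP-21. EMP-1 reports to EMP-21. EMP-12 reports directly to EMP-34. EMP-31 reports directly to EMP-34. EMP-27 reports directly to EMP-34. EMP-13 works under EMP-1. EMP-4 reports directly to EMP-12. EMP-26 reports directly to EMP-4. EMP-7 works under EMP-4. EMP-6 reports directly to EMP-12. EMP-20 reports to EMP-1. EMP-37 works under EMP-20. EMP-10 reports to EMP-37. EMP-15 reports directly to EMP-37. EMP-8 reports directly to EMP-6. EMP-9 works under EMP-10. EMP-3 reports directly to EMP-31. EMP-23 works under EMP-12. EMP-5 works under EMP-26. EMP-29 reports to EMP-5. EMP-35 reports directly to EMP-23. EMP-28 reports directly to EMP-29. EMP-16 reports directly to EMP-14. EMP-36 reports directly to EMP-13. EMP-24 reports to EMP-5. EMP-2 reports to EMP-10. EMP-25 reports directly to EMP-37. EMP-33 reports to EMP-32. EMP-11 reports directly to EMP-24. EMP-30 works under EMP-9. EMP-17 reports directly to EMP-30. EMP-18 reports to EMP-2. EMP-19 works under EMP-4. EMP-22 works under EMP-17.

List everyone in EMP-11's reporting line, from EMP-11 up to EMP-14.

EMP-11 -> EMP-24 -> EMP-5 -> EMP-26 -> EMP-4 -> EMP-12 -> EMP-34 -> EMP-21 -> EMP-14

EMP-11 reports to EMP-24. EMP-24 reports to EMP-5. EMP-5 reports to EMP-26. EMP-26 reports to EMP-4. EMP-4 reports to EMP-12. EMP-12 reports to EMP-34. EMP-34 reports to EMP-21. EMP-21 reports to EMP-14. EMP-14 is at the top.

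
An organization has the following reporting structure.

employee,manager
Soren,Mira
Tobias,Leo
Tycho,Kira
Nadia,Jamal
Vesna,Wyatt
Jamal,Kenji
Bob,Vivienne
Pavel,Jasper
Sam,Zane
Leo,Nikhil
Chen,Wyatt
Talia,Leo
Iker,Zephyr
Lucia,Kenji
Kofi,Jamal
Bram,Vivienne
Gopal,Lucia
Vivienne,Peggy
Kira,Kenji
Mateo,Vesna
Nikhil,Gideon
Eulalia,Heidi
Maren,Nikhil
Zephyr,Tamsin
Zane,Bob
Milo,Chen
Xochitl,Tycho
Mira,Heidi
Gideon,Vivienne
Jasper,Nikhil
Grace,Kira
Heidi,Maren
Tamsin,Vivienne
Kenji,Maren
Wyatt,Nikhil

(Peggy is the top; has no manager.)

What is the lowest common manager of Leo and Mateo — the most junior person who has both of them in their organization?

Leo's chain of managers is Nikhil, Gideon, Vivienne, Peggy. Mateo's chain of managers is Vesna, Wyatt, Nikhil, Gideon, Vivienne, Peggy. The first manager that appears in both chains is Nikhil.

Nikhil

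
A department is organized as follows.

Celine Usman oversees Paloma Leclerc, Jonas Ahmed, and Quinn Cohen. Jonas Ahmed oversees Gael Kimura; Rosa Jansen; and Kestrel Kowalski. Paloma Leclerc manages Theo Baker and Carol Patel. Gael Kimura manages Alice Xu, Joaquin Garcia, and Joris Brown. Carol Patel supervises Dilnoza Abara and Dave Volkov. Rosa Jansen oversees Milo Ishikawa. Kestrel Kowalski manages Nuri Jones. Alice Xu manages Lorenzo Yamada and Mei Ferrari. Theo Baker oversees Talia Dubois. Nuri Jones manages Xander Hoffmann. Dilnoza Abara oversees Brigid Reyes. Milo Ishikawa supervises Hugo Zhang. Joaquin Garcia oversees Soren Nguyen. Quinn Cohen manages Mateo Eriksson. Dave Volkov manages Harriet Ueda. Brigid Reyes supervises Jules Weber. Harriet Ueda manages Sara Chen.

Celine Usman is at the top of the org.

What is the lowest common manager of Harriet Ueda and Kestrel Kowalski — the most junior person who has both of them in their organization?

Harriet Ueda's chain of managers is Dave Volkov, Carol Patel, Paloma Leclerc, Celine Usman. Kestrel Kowalski's chain of managers is Jonas Ahmed, Celine Usman. The first manager that appears in both chains is Celine Usman.

Celine Usman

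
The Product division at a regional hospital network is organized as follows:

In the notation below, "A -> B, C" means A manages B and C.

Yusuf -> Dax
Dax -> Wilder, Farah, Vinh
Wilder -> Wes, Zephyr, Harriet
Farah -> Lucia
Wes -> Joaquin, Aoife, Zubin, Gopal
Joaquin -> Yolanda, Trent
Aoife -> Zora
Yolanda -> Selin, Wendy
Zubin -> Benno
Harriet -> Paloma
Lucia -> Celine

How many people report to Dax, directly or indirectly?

Dax directly manages Wilder, Farah, Vinh. Under Wilder: Harriet, Paloma, Zephyr, Wes, Gopal, Zubin, Benno, Aoife, Zora, Joaquin, Trent, Yolanda, Wendy, Selin (14). Under Farah: Lucia, Celine (2). Vinh has no reports. So Dax's organization is 3 direct reports plus everyone under them: 15 + 3 + 1 = 19.

19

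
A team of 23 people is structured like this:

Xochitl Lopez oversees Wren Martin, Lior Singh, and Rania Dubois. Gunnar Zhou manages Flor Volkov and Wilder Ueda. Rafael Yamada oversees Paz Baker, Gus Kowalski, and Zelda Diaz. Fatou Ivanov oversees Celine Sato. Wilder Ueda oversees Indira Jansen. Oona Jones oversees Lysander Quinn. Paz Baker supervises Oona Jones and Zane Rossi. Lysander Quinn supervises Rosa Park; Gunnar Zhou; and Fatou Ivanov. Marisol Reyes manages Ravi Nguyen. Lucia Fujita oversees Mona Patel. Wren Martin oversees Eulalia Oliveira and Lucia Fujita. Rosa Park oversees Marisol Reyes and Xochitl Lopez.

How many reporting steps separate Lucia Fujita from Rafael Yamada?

7

Chain from Lucia Fujita up to Rafael Yamada: Lucia Fujita → Wren Martin → Xochitl Lopez → Rosa Park → Lysander Quinn → Oona Jones → Paz Baker → Rafael Yamada. That is 7 steps up, so Lucia Fujita is 7 levels below Rafael Yamada.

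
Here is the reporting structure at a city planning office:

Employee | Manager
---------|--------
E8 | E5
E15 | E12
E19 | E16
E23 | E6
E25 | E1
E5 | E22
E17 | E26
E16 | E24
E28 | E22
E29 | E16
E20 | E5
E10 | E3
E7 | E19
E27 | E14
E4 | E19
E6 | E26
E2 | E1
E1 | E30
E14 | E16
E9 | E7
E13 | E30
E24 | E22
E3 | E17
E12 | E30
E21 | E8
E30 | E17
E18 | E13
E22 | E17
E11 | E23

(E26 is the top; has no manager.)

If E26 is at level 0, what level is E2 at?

Chain from E2 up to E26: E2 → E1 → E30 → E17 → E26. That is 4 steps up, so E2 is 4 levels below E26.

4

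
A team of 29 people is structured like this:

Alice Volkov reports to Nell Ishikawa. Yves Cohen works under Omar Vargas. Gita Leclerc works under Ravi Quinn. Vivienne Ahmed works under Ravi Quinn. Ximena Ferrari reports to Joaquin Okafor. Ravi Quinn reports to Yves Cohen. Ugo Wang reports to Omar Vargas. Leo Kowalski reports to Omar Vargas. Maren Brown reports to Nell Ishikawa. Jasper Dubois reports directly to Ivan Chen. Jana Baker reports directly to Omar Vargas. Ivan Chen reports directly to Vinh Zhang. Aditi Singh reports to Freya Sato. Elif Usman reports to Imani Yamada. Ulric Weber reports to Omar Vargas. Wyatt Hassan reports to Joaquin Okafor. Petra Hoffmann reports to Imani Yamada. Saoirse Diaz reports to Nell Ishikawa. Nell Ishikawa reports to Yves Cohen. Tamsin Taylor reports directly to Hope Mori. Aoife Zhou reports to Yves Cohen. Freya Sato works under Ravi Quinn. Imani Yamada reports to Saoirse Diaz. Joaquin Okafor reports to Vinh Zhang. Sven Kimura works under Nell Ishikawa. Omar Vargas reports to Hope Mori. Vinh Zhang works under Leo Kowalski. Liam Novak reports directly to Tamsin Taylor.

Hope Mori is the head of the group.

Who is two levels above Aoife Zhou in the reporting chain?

Omar Vargas

Aoife Zhou reports to Yves Cohen, and Yves Cohen reports to Omar Vargas. So Aoife Zhou's skip-level manager is Omar Vargas.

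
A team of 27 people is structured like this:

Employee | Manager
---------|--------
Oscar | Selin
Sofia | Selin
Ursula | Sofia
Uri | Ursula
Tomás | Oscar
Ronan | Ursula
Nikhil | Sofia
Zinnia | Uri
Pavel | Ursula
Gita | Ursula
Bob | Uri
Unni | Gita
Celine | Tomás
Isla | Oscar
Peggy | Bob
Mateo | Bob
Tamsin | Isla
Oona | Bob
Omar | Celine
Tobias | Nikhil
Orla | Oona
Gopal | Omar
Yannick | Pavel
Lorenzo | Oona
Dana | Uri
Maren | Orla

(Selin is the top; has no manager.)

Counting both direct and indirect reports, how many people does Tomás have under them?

Tomás directly manages Celine. Under Celine: Omar, Gopal (2). That's 3 in total.

3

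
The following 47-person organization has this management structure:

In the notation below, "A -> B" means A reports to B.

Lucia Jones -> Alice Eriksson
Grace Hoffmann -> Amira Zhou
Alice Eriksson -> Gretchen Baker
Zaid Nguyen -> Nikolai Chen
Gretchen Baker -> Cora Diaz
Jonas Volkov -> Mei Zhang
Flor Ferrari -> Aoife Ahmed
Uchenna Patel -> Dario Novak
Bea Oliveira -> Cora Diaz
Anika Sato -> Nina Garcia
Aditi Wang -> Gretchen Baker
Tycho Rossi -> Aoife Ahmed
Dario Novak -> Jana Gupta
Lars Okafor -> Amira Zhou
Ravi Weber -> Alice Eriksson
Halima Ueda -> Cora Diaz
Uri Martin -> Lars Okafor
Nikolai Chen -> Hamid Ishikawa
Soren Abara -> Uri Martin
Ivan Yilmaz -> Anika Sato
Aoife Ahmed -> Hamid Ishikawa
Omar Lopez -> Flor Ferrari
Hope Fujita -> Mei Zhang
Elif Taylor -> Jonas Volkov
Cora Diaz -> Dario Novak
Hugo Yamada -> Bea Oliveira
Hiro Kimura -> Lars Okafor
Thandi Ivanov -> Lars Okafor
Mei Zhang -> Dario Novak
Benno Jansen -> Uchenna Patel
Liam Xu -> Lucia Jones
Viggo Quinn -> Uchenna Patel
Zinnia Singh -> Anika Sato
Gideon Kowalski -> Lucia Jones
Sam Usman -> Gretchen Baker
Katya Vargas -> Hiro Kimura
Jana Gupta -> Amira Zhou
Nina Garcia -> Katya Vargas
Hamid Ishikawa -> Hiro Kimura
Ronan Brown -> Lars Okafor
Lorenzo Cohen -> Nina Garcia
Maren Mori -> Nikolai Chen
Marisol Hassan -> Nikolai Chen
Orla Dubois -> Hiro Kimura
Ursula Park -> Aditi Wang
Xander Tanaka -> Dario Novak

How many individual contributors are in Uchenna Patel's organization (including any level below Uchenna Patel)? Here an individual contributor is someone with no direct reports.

2

The people in Uchenna Patel's organization with no one reporting to them are Viggo Quinn, Benno Jansen. That is 2.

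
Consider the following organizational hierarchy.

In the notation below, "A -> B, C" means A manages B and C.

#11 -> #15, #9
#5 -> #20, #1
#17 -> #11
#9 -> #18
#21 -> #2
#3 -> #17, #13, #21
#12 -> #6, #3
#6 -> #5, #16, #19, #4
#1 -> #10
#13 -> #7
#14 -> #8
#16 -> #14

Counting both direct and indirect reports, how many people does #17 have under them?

#17 directly manages #11. Under #11: #9, #18, #15 (3). That's 4 in total.

4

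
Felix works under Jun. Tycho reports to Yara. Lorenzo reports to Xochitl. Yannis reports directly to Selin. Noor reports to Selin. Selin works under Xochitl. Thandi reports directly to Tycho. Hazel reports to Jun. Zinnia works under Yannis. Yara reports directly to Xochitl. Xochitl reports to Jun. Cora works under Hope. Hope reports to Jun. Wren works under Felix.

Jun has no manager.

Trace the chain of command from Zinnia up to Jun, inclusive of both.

Zinnia reports to Yannis. Yannis reports to Selin. Selin reports to Xochitl. Xochitl reports to Jun. Jun is at the top.

Zinnia -> Yannis -> Selin -> Xochitl -> Jun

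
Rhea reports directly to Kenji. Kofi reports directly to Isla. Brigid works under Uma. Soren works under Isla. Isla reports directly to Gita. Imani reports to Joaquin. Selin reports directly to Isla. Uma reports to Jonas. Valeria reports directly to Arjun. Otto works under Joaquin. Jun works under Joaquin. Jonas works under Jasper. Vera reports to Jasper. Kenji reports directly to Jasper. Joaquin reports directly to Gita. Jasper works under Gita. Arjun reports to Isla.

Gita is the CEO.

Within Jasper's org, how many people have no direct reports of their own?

The people in Jasper's organization with no one reporting to them are Vera, Rhea, Brigid. That is 3.

3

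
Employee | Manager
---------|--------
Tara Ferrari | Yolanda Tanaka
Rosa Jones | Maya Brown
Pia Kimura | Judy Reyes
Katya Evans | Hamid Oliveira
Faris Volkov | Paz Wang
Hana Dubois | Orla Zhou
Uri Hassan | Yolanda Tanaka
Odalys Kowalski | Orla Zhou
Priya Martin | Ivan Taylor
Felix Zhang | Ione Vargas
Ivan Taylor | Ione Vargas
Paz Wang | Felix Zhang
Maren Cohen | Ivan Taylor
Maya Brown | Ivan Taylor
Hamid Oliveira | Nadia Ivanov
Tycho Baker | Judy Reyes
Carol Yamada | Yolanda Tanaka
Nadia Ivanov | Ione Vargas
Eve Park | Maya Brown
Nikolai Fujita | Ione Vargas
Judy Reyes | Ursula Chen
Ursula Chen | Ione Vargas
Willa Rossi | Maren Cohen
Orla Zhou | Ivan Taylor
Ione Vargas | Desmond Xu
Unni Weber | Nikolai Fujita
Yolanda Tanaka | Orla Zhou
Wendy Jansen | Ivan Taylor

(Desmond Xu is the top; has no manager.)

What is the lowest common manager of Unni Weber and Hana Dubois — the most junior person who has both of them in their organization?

Ione Vargas

Unni Weber's chain of managers is Nikolai Fujita, Ione Vargas, Desmond Xu. Hana Dubois's chain of managers is Orla Zhou, Ivan Taylor, Ione Vargas, Desmond Xu. The first manager that appears in both chains is Ione Vargas.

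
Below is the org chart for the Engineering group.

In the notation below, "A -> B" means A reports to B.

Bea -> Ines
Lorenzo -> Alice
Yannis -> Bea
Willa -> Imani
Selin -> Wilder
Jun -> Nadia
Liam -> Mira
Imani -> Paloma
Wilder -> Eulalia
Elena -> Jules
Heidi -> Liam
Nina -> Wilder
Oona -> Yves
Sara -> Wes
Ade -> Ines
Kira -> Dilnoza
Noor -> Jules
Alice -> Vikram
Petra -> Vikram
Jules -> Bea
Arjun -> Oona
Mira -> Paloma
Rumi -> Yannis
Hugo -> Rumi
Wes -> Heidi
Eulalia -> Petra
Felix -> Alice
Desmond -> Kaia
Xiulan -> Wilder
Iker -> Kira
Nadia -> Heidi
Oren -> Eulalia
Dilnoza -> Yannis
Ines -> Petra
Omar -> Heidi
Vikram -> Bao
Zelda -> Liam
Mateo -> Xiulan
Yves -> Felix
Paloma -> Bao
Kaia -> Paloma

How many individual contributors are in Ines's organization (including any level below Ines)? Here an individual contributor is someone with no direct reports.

5

The people in Ines's organization with no one reporting to them are Ade, Elena, Noor, Iker, Hugo. That is 5.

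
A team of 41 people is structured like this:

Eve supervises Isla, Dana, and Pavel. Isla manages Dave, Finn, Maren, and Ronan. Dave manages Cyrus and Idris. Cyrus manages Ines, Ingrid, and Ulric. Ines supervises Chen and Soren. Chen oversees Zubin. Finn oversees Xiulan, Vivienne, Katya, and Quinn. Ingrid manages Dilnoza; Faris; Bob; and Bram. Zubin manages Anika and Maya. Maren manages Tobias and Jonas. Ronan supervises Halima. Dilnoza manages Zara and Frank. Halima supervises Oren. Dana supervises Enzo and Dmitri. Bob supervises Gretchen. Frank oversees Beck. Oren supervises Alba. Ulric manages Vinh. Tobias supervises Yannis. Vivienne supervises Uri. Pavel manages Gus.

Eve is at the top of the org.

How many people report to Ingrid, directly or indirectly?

8

Ingrid directly manages Dilnoza, Bram, Bob, Faris. Under Dilnoza: Frank, Beck, Zara (3). Bram has no reports. Under Bob: Gretchen (1). Faris has no reports. So Ingrid's organization is 4 direct reports plus everyone under them: 4 + 1 + 2 + 1 = 8.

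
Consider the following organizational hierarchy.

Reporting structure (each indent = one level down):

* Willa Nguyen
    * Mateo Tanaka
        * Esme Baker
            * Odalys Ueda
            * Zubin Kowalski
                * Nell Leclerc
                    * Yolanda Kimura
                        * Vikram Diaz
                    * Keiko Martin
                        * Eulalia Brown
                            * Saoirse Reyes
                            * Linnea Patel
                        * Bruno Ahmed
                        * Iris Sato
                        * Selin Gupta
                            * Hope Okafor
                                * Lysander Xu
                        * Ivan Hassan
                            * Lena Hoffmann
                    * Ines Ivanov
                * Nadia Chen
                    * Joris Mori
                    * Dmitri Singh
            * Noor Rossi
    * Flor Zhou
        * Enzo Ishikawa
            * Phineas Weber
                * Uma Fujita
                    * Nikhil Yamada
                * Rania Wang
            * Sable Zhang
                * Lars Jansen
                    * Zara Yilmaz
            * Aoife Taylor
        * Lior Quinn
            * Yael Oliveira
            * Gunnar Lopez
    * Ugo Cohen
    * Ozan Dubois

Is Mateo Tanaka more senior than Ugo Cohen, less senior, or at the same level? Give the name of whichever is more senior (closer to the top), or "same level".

Both Mateo Tanaka and Ugo Cohen are 1 level below Willa Nguyen.

same level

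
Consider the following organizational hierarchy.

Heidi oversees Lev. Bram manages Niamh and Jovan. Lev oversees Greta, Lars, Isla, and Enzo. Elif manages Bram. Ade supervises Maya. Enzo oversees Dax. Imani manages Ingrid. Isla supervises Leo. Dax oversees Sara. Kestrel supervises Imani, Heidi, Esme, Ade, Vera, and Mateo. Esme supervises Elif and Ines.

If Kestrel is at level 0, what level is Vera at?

Chain from Vera up to Kestrel: Vera → Kestrel. That is 1 step up, so Vera is 1 level below Kestrel.

1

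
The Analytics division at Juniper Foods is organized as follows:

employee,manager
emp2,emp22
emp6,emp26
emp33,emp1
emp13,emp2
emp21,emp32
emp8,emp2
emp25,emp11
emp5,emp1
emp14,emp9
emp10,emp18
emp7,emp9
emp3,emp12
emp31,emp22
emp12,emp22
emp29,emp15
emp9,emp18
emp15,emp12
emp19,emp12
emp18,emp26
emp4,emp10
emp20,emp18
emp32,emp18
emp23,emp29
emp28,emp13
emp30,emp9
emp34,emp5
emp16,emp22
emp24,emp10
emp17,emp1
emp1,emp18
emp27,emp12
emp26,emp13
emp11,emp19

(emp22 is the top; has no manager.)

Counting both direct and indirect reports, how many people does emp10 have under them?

2

emp10 directly manages emp24, emp4. emp24 has no reports. emp4 has no reports. So emp10's organization is 2 direct reports plus everyone under them: 1 + 1 = 2.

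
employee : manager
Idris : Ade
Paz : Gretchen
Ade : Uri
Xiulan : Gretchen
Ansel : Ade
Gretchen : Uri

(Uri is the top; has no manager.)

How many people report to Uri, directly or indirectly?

Uri directly manages Gretchen, Ade. Under Gretchen: Paz, Xiulan (2). Under Ade: Idris, Ansel (2). So Uri's organization is 2 direct reports plus everyone under them: 3 + 3 = 6.

6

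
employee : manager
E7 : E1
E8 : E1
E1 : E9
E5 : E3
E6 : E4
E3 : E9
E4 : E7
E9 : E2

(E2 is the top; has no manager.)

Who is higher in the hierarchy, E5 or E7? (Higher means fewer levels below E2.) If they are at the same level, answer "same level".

same level

Both E5 and E7 are 3 levels below E2.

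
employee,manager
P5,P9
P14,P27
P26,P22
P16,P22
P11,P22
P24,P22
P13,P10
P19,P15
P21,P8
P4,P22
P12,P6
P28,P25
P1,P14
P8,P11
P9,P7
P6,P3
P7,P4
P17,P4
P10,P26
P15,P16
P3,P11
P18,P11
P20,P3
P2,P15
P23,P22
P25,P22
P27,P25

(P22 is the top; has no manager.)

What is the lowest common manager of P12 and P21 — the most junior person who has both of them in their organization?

P11

P12's chain of managers is P6, P3, P11, P22. P21's chain of managers is P8, P11, P22. The first manager that appears in both chains is P11.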